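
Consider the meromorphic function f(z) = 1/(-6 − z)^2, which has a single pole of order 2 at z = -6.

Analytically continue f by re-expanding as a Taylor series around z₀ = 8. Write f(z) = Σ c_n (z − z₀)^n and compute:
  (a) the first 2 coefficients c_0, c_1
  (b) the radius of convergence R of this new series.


Let w = z − z₀, so z = z₀ + w.
Then -6 − z = -6 − (z₀ + w) = (-6 − z₀) − w = -14 − w.
f(z) = 1/(-14 − w)^2 = (1/(-14)^2) · (1 − w/(-14))^{−2}.
By the binomial series (1−u)^{−2} = Σ_{n≥0} C(n+1, 1) u^n for |u|<1, with u = w/(-14):
  c_n = C(n+1, 1) / (-14)^(n+2).
  c_0 = 1/(-14)^2 = 1/196.
  c_1 = 2/(-14)^3 = -1/1372.
The series is valid for |w/d| < 1, i.e. |z − z₀| < |d|.
Radius of convergence: R = |-6 − z₀| = |-14| = 14 (distance from z₀ to the singularity z = -6).

c_0 = 1/196, c_1 = -1/1372; R = 14.


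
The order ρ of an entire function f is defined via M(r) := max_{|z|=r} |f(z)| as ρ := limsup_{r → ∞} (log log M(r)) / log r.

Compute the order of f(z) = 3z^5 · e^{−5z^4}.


M(r) = max_{|z|=r} |3|·|z|^5·|e^{−5z^4}| = 3·r^5 · e^{5r^4} (the factors attain their maxima compatibly on |z|=r). Then log M(r) = log 3 + 5·log r + 5r^4, dominated by the last term, so log log M(r) ~ 4·log r. The polynomial factor 3z^5 contributes only a log r term and does not affect the order. ρ = 4.
Therefore ρ = 4.

Order ρ = 4.


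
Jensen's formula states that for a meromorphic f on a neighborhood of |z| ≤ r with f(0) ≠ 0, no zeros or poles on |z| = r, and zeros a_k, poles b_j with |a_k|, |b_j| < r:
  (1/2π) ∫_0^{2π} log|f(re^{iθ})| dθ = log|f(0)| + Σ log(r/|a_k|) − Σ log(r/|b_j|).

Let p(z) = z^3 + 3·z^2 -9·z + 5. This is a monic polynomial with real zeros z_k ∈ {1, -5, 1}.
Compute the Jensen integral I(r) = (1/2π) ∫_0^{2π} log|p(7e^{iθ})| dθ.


Zeros: -5, 1, 1; r = 7.
Inside |z| < r: -5, 1, 1. Outside (|z| ≥ r): ∅.
p(0) = 5, so log|p(0)| = log(5) = 1.6094.
Apply Jensen: I(r) = log|p(0)| + Σ_k log(r/|z_k|), summed over zeros inside |z| < r.
  log(r/|z_k|) for z_k = 1: log(7/1) = 1.9459
  log(r/|z_k|) for z_k = -5: log(7/5) = 0.3365
  log(r/|z_k|) for z_k = 1: log(7/1) = 1.9459
Sum over inside zeros: 4.2283.
I(r) = log|p(0)| + (inside sum) = 1.6094 + 4.2283 = 5.8377.
Closed form (all zeros inside, monic): I(r) = n·log(r) = 3·log(7) = 5.8377. ✓

I(r) ≈ 5.8377.


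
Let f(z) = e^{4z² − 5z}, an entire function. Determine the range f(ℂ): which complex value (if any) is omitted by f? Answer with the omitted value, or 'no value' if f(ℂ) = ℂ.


Little Picard bounds the complement of f(ℂ) to at most one point.
The exponent g(z) = 4z² − 5z is a nonconstant polynomial, hence surjective onto ℂ. So e^{g(z)} takes every value in {e^w : w ∈ ℂ} = ℂ ∖ {0}. Adding 0 shifts the range to ℂ ∖ {0}. f omits exactly 0.

Omitted value: 0.


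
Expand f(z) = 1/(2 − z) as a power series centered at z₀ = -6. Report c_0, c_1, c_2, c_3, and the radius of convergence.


Let w = z − z₀, so z = z₀ + w.
Then 2 − z = 2 − (z₀ + w) = (2 − z₀) − w = 8 − w.
f(z) = 1/(8 − w) = (1/(8)) · 1/(1 − w/(8)) = Σ_{n≥0} w^n / (8)^(n+1).
So c_n = 1/(8)^(n+1):
  c_0 = 1/(8)^1 = 1/8.
  c_1 = 1/(8)^2 = 1/64.
  c_2 = 1/(8)^3 = 1/512.
  c_3 = 1/(8)^4 = 1/4096.
The series is valid for |w/d| < 1, i.e. |z − z₀| < |d|.
Radius of convergence: R = |2 − z₀| = |8| = 8 (distance from z₀ to the singularity z = 2).

c_0 = 1/8, c_1 = 1/64, c_2 = 1/512, c_3 = 1/4096; R = 8.


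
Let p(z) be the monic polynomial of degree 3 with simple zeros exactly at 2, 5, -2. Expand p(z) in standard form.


The polynomial is p(z) = ∏_{α ∈ S} (z − α), where S = {2, 5, -2}.
Expanding the product yields: p(z) = z^3 -5·z^2 -4·z + 20.
The resulting polynomial has degree 3 and real coefficients as required.

p(z) = z^3 -5·z^2 -4·z + 20.


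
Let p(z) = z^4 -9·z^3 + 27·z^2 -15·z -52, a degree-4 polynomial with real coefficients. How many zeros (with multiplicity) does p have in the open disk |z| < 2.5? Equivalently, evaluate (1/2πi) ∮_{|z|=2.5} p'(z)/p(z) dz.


The zeros of p are: -1, (3 + 2i), (3 - 2i), 4.
Their magnitudes are: 1, 3.606, 3.606, 4.
Zeros with |z| < R = 2.5: -1.
Count = 1.
By the argument principle, (1/2πi) ∮_{|z|=R} p'(z)/p(z) dz equals exactly this count.

Number of zeros inside |z| < 2.5: 1.


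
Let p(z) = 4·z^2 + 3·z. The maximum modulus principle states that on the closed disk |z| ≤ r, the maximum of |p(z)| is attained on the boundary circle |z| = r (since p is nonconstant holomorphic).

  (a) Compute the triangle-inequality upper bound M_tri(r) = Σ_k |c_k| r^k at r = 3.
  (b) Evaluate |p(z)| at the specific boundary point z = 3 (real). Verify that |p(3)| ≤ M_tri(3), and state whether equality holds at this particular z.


Coefficients: c_0 = 0, c_1 = 3, c_2 = 4. Radius r = 3.
Part (a). Triangle bound: M_tri(r) = Σ_k |c_k| r^k
  = |0|·3^0 + |3|·3^1 + |4|·3^2
  = 0 + 9 + 36 = 45.
This bounds M(r) := max_{|z|=r} |p(z)| from above; equality holds iff all terms c_k z^k can be made to align in phase at a single z on |z|=r.
Part (b). At z = 3 (real, on the circle |z| = r):
  p(3) = (0)·3^0 + (3)·3^1 + (4)·3^2 = 45.
  |p(3)| = 45.
Since all nonzero coefficients share the same sign, |p(3)| = 45 = M_tri(3); the triangle bound is attained at z = 3, so in fact M(r) = 45.

M_tri(3) = 45; |p(3)| = 45; equality at z=3: yes.


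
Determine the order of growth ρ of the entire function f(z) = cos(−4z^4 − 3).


Write cos(w) = (e^{iw} ± e^{−iw})/(2 or 2i), so |cos(w)| ≤ e^{|w|}. With w = −4z^4 − 3, |w| ≤ 4r^4 + 3 on |z|=r, giving M(r) ≤ e^{4r^4 + 3} and ρ ≤ 4. For the lower bound, choose z on |z|=r with -4z^4 purely imaginary of modulus 4r^4; then |cos(−4z^4 − 3)| grows like e^{4r^4}/2, so ρ ≥ 4. Hence ρ = 4.
Therefore ρ = 4.

Order ρ = 4.


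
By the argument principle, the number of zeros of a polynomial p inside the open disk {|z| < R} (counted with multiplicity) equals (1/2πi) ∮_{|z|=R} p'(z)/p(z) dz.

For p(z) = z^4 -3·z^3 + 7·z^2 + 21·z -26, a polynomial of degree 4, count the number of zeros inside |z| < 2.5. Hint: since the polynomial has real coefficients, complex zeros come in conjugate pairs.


The zeros of p are: -2, 1, (2 + 3i), (2 - 3i).
Their magnitudes are: 2, 1, 3.606, 3.606.
Zeros with |z| < R = 2.5: -2, 1.
Count = 2.
By the argument principle, (1/2πi) ∮_{|z|=R} p'(z)/p(z) dz equals exactly this count.

Number of zeros inside |z| < 2.5: 2.


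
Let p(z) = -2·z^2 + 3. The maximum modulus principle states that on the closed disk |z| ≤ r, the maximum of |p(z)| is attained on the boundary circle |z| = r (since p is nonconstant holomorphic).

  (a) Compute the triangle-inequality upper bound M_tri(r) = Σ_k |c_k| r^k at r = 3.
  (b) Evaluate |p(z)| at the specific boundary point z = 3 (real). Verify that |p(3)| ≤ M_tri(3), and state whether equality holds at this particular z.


Coefficients: c_0 = 3, c_1 = 0, c_2 = -2. Radius r = 3.
Part (a). Triangle bound: M_tri(r) = Σ_k |c_k| r^k
  = |3|·3^0 + |0|·3^1 + |-2|·3^2
  = 3 + 0 + 18 = 21.
This bounds M(r) := max_{|z|=r} |p(z)| from above; equality holds iff all terms c_k z^k can be made to align in phase at a single z on |z|=r.
Part (b). At z = 3 (real, on the circle |z| = r):
  p(3) = (3)·3^0 + (0)·3^1 + (-2)·3^2 = -15.
  |p(3)| = 15.
Check: |p(3)| = 15 ≤ 21 = M_tri(3). ✓ Equality does not hold at z = 3 (the coefficients have mixed signs, so the terms do not all align in phase there).

M_tri(3) = 21; |p(3)| = 15; equality at z=3: no.


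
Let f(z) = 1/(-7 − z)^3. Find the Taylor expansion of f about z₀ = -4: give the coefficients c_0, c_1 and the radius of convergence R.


Let w = z − z₀, so z = z₀ + w.
Then -7 − z = -7 − (z₀ + w) = (-7 − z₀) − w = -3 − w.
f(z) = 1/(-3 − w)^3 = (1/(-3)^3) · (1 − w/(-3))^{−3}.
By the binomial series (1−u)^{−3} = Σ_{n≥0} C(n+2, 2) u^n for |u|<1, with u = w/(-3):
  c_n = C(n+2, 2) / (-3)^(n+3).
  c_0 = 1/(-3)^3 = -1/27.
  c_1 = 3/(-3)^4 = 1/27.
The series is valid for |w/d| < 1, i.e. |z − z₀| < |d|.
Radius of convergence: R = |-7 − z₀| = |-3| = 3 (distance from z₀ to the singularity z = -7).

c_0 = -1/27, c_1 = 1/27; R = 3.


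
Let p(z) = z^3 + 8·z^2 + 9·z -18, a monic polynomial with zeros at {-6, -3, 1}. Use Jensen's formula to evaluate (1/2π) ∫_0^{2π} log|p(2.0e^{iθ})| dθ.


Zeros: -6, -3, 1; r = 2.0.
Inside |z| < r: 1. Outside (|z| ≥ r): -6, -3.
p(0) = -18, so log|p(0)| = log(18) = 2.8904.
Apply Jensen: I(r) = log|p(0)| + Σ_k log(r/|z_k|), summed over zeros inside |z| < r.
  log(r/|z_k|) for z_k = 1: log(2.0/1) = 0.6931
  Outside zeros (-6, -3) contribute nothing to the Jensen sum.
Sum over inside zeros: 0.6931.
I(r) = log|p(0)| + (inside sum) = 2.8904 + 0.6931 = 3.5835.
Note: since some zeros are outside |z| ≤ r, the simplified n·log(r) form does NOT apply — only the inside zeros contribute.

I(r) ≈ 3.5835.


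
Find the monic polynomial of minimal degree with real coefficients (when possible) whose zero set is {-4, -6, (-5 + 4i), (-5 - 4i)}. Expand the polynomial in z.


The polynomial is p(z) = ∏_{α ∈ S} (z − α), where S = {-4, -6, (-5 + 4i), (-5 - 4i)}.
Expanding the product yields: p(z) = z^4 + 20·z^3 + 165·z^2 + 650·z + 984.
Note conjugate pairs combine to real quadratics: (z − (-5+4i))(z − (-5−4i)) = z² + 10z + 41.
The resulting polynomial has degree 4 and real coefficients as required.

p(z) = z^4 + 20·z^3 + 165·z^2 + 650·z + 984.


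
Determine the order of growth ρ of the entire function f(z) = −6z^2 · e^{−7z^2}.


M(r) = max_{|z|=r} |-6|·|z|^2·|e^{−7z^2}| = 6·r^2 · e^{7r^2} (the factors attain their maxima compatibly on |z|=r). Then log M(r) = log 6 + 2·log r + 7r^2, dominated by the last term, so log log M(r) ~ 2·log r. The polynomial factor -6z^2 contributes only a log r term and does not affect the order. ρ = 2.
Therefore ρ = 2.

Order ρ = 2.


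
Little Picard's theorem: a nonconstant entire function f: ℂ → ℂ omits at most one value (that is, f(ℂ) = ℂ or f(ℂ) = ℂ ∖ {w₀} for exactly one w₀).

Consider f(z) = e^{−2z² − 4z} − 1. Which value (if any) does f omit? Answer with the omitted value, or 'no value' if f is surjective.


Little Picard bounds the complement of f(ℂ) to at most one point.
The exponent g(z) = −2z² − 4z is a nonconstant polynomial, hence surjective onto ℂ. So e^{g(z)} takes every value in {e^w : w ∈ ℂ} = ℂ ∖ {0}. Adding -1 shifts the range to ℂ ∖ {-1}. f omits exactly -1.

Omitted value: -1.


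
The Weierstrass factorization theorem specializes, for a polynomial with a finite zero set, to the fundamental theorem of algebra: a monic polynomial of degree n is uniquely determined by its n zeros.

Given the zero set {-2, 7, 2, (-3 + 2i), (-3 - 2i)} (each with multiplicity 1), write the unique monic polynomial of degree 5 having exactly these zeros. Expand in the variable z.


The polynomial is p(z) = ∏_{α ∈ S} (z − α), where S = {-2, 7, 2, (-3 + 2i), (-3 - 2i)}.
Expanding the product yields: p(z) = z^5 -z^4 -33·z^3 -87·z^2 + 116·z + 364.
Note conjugate pairs combine to real quadratics: (z − (-3+2i))(z − (-3−2i)) = z² + 6z + 13.
The resulting polynomial has degree 5 and real coefficients as required.

p(z) = z^5 -z^4 -33·z^3 -87·z^2 + 116·z + 364.


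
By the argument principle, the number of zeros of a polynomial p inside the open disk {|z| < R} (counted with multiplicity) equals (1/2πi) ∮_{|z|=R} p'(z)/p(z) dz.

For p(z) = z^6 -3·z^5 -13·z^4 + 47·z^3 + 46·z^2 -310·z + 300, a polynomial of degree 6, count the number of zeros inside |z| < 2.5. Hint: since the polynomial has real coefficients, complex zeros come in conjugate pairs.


The zeros of p are: 3, 2, (2 + 1i), (2 - 1i), (-3 + 1i), (-3 - 1i).
Their magnitudes are: 3, 2, 2.236, 2.236, 3.162, 3.162.
Zeros with |z| < R = 2.5: 2, (2 + 1i), (2 - 1i).
Count = 3.
By the argument principle, (1/2πi) ∮_{|z|=R} p'(z)/p(z) dz equals exactly this count.

Number of zeros inside |z| < 2.5: 3.


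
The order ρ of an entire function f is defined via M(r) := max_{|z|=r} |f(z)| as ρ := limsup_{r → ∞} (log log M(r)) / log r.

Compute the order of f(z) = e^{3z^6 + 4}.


|e^{3z^6 + 4}| = e^{Re(3·z^6) + 4} ≤ e^{3|z|^6 + 4} = e^{3r^6 + 4} on |z| = r, so ρ ≤ 6. Choosing z on |z|=r so that 3·z^6 is real positive (always possible by picking arg z appropriately) gives |f(z)| = e^{3r^6 + 4}, matching the bound. The additive constant 4 does not affect log log M(r) ~ 6·log r. Hence ρ = 6.
Therefore ρ = 6.

Order ρ = 6.


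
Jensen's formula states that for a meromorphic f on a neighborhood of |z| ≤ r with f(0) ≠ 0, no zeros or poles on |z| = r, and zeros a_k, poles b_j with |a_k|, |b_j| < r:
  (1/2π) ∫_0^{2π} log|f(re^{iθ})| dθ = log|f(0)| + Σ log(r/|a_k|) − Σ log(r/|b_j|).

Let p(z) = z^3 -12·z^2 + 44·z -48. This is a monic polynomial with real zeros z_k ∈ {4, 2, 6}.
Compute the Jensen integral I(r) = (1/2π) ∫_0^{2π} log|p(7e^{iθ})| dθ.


Zeros: 2, 4, 6; r = 7.
Inside |z| < r: 2, 4, 6. Outside (|z| ≥ r): ∅.
p(0) = -48, so log|p(0)| = log(48) = 3.8712.
Apply Jensen: I(r) = log|p(0)| + Σ_k log(r/|z_k|), summed over zeros inside |z| < r.
  log(r/|z_k|) for z_k = 4: log(7/4) = 0.5596
  log(r/|z_k|) for z_k = 2: log(7/2) = 1.2528
  log(r/|z_k|) for z_k = 6: log(7/6) = 0.1542
Sum over inside zeros: 1.9665.
I(r) = log|p(0)| + (inside sum) = 3.8712 + 1.9665 = 5.8377.
Closed form (all zeros inside, monic): I(r) = n·log(r) = 3·log(7) = 5.8377. ✓

I(r) ≈ 5.8377.


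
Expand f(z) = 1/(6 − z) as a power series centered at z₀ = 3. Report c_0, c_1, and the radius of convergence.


Let w = z − z₀, so z = z₀ + w.
Then 6 − z = 6 − (z₀ + w) = (6 − z₀) − w = 3 − w.
f(z) = 1/(3 − w) = (1/(3)) · 1/(1 − w/(3)) = Σ_{n≥0} w^n / (3)^(n+1).
So c_n = 1/(3)^(n+1):
  c_0 = 1/(3)^1 = 1/3.
  c_1 = 1/(3)^2 = 1/9.
The series is valid for |w/d| < 1, i.e. |z − z₀| < |d|.
Radius of convergence: R = |6 − z₀| = |3| = 3 (distance from z₀ to the singularity z = 6).

c_0 = 1/3, c_1 = 1/9; R = 3.


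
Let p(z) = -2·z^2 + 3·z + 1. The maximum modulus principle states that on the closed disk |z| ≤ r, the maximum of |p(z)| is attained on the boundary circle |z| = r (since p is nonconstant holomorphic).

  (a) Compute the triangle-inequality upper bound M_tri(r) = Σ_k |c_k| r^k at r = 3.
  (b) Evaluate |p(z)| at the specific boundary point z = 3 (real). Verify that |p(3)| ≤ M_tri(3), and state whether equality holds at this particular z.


Coefficients: c_0 = 1, c_1 = 3, c_2 = -2. Radius r = 3.
Part (a). Triangle bound: M_tri(r) = Σ_k |c_k| r^k
  = |1|·3^0 + |3|·3^1 + |-2|·3^2
  = 1 + 9 + 18 = 28.
This bounds M(r) := max_{|z|=r} |p(z)| from above; equality holds iff all terms c_k z^k can be made to align in phase at a single z on |z|=r.
Part (b). At z = 3 (real, on the circle |z| = r):
  p(3) = (1)·3^0 + (3)·3^1 + (-2)·3^2 = -8.
  |p(3)| = 8.
Check: |p(3)| = 8 ≤ 28 = M_tri(3). ✓ Equality does not hold at z = 3 (the coefficients have mixed signs, so the terms do not all align in phase there).

M_tri(3) = 28; |p(3)| = 8; equality at z=3: no.


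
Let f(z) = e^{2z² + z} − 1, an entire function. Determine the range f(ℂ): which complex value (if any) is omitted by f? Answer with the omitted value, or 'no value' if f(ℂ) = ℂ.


Little Picard bounds the complement of f(ℂ) to at most one point.
The exponent g(z) = 2z² + z is a nonconstant polynomial, hence surjective onto ℂ. So e^{g(z)} takes every value in {e^w : w ∈ ℂ} = ℂ ∖ {0}. Adding -1 shifts the range to ℂ ∖ {-1}. f omits exactly -1.

Omitted value: -1.


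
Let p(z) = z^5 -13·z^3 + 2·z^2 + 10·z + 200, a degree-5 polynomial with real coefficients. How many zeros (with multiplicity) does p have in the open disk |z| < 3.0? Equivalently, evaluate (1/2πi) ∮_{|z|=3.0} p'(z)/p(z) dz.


The zeros of p are: -4, (-1 + 2i), (-1 - 2i), (3 + 1i), (3 - 1i).
Their magnitudes are: 4, 2.236, 2.236, 3.162, 3.162.
Zeros with |z| < R = 3.0: (-1 + 2i), (-1 - 2i).
Count = 2.
By the argument principle, (1/2πi) ∮_{|z|=R} p'(z)/p(z) dz equals exactly this count.

Number of zeros inside |z| < 3.0: 2.


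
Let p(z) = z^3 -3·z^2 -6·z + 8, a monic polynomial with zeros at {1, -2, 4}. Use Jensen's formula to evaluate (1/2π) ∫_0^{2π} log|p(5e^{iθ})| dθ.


Zeros: -2, 1, 4; r = 5.
Inside |z| < r: -2, 1, 4. Outside (|z| ≥ r): ∅.
p(0) = 8, so log|p(0)| = log(8) = 2.0794.
Apply Jensen: I(r) = log|p(0)| + Σ_k log(r/|z_k|), summed over zeros inside |z| < r.
  log(r/|z_k|) for z_k = 1: log(5/1) = 1.6094
  log(r/|z_k|) for z_k = -2: log(5/2) = 0.9163
  log(r/|z_k|) for z_k = 4: log(5/4) = 0.2231
Sum over inside zeros: 2.7489.
I(r) = log|p(0)| + (inside sum) = 2.0794 + 2.7489 = 4.8283.
Closed form (all zeros inside, monic): I(r) = n·log(r) = 3·log(5) = 4.8283. ✓

I(r) ≈ 4.8283.


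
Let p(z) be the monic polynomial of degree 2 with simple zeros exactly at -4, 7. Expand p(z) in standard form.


The polynomial is p(z) = ∏_{α ∈ S} (z − α), where S = {-4, 7}.
Expanding the product yields: p(z) = z^2 -3·z -28.
The resulting polynomial has degree 2 and real coefficients as required.

p(z) = z^2 -3·z -28.


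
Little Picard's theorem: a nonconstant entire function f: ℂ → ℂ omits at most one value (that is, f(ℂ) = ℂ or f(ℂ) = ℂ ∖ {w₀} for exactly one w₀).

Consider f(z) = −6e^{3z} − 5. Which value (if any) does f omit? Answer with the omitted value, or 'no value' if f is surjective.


Little Picard bounds the complement of f(ℂ) to at most one point.
e^{3z} is never zero on ℂ, so -6·e^{3z} takes every value in ℂ ∖ {0}. Adding -5 shifts the range to ℂ ∖ {-5}. Thus f omits exactly the value -5.

Omitted value: -5.


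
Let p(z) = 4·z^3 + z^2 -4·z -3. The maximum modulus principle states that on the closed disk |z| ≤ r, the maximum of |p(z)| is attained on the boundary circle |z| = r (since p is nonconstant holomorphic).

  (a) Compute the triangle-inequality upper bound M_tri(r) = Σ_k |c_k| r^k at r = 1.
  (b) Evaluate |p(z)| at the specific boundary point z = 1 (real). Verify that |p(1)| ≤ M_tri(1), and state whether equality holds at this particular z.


Coefficients: c_0 = -3, c_1 = -4, c_2 = 1, c_3 = 4. Radius r = 1.
Part (a). Triangle bound: M_tri(r) = Σ_k |c_k| r^k
  = |-3|·1^0 + |-4|·1^1 + |1|·1^2 + |4|·1^3
  = 3 + 4 + 1 + 4 = 12.
This bounds M(r) := max_{|z|=r} |p(z)| from above; equality holds iff all terms c_k z^k can be made to align in phase at a single z on |z|=r.
Part (b). At z = 1 (real, on the circle |z| = r):
  p(1) = (-3)·1^0 + (-4)·1^1 + (1)·1^2 + (4)·1^3 = -2.
  |p(1)| = 2.
Check: |p(1)| = 2 ≤ 12 = M_tri(1). ✓ Equality does not hold at z = 1 (the coefficients have mixed signs, so the terms do not all align in phase there).

M_tri(1) = 12; |p(1)| = 2; equality at z=1: no.


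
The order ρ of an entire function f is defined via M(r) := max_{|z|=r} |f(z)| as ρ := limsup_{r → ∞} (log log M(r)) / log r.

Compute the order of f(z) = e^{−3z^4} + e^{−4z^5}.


Each summand is entire of order 4 and 5 respectively (as in the single-exponential case). The order of a sum is at most the max of the orders, so ρ ≤ 5. For the lower bound: on |z|=r choose arg z so that -4z^5 is real positive; then |e^{-4z^5}| = e^{4r^5} while |e^{-3z^4}| ≤ e^{3r^4} = o(e^{4r^5}). So |f| ≥ e^{4r^5}(1 − o(1)) and ρ ≥ 5. Hence ρ = max(4, 5) = 5.
Therefore ρ = 5.

Order ρ = 5.


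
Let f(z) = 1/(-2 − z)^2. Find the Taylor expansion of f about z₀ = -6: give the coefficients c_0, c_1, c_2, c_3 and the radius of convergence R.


Let w = z − z₀, so z = z₀ + w.
Then -2 − z = -2 − (z₀ + w) = (-2 − z₀) − w = 4 − w.
f(z) = 1/(4 − w)^2 = (1/(4)^2) · (1 − w/(4))^{−2}.
By the binomial series (1−u)^{−2} = Σ_{n≥0} C(n+1, 1) u^n for |u|<1, with u = w/(4):
  c_n = C(n+1, 1) / (4)^(n+2).
  c_0 = 1/(4)^2 = 1/16.
  c_1 = 2/(4)^3 = 1/32.
  c_2 = 3/(4)^4 = 3/256.
  c_3 = 4/(4)^5 = 1/256.
The series is valid for |w/d| < 1, i.e. |z − z₀| < |d|.
Radius of convergence: R = |-2 − z₀| = |4| = 4 (distance from z₀ to the singularity z = -2).

c_0 = 1/16, c_1 = 1/32, c_2 = 3/256, c_3 = 1/256; R = 4.


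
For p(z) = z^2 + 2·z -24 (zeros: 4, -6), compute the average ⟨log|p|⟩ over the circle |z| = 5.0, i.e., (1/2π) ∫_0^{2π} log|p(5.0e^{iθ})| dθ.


Zeros: -6, 4; r = 5.0.
Inside |z| < r: 4. Outside (|z| ≥ r): -6.
p(0) = -24, so log|p(0)| = log(24) = 3.1781.
Apply Jensen: I(r) = log|p(0)| + Σ_k log(r/|z_k|), summed over zeros inside |z| < r.
  log(r/|z_k|) for z_k = 4: log(5.0/4) = 0.2231
  Outside zeros (-6) contribute nothing to the Jensen sum.
Sum over inside zeros: 0.2231.
I(r) = log|p(0)| + (inside sum) = 3.1781 + 0.2231 = 3.4012.
Note: since some zeros are outside |z| ≤ r, the simplified n·log(r) form does NOT apply — only the inside zeros contribute.

I(r) ≈ 3.4012.


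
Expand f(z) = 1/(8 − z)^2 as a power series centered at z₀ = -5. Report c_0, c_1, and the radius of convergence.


Let w = z − z₀, so z = z₀ + w.
Then 8 − z = 8 − (z₀ + w) = (8 − z₀) − w = 13 − w.
f(z) = 1/(13 − w)^2 = (1/(13)^2) · (1 − w/(13))^{−2}.
By the binomial series (1−u)^{−2} = Σ_{n≥0} C(n+1, 1) u^n for |u|<1, with u = w/(13):
  c_n = C(n+1, 1) / (13)^(n+2).
  c_0 = 1/(13)^2 = 1/169.
  c_1 = 2/(13)^3 = 2/2197.
The series is valid for |w/d| < 1, i.e. |z − z₀| < |d|.
Radius of convergence: R = |8 − z₀| = |13| = 13 (distance from z₀ to the singularity z = 8).

c_0 = 1/169, c_1 = 2/2197; R = 13.


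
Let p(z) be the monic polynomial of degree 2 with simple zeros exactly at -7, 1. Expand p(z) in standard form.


The polynomial is p(z) = ∏_{α ∈ S} (z − α), where S = {-7, 1}.
Expanding the product yields: p(z) = z^2 + 6·z -7.
The resulting polynomial has degree 2 and real coefficients as required.

p(z) = z^2 + 6·z -7.


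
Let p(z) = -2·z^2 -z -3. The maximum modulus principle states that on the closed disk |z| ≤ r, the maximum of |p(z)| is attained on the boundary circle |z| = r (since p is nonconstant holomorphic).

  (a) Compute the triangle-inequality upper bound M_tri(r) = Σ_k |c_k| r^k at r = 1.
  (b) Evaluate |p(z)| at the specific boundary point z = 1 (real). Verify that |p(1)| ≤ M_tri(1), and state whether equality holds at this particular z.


Coefficients: c_0 = -3, c_1 = -1, c_2 = -2. Radius r = 1.
Part (a). Triangle bound: M_tri(r) = Σ_k |c_k| r^k
  = |-3|·1^0 + |-1|·1^1 + |-2|·1^2
  = 3 + 1 + 2 = 6.
This bounds M(r) := max_{|z|=r} |p(z)| from above; equality holds iff all terms c_k z^k can be made to align in phase at a single z on |z|=r.
Part (b). At z = 1 (real, on the circle |z| = r):
  p(1) = (-3)·1^0 + (-1)·1^1 + (-2)·1^2 = -6.
  |p(1)| = 6.
Since all nonzero coefficients share the same sign, |p(1)| = 6 = M_tri(1); the triangle bound is attained at z = 1, so in fact M(r) = 6.

M_tri(1) = 6; |p(1)| = 6; equality at z=1: yes.


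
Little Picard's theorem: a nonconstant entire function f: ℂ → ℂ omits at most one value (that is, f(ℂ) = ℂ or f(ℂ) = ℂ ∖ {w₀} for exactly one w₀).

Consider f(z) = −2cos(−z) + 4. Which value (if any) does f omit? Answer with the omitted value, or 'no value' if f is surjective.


Little Picard bounds the complement of f(ℂ) to at most one point.
cos is entire and surjective onto ℂ: for every w ∈ ℂ, cos(ζ) = w has a solution ζ ∈ ℂ (e.g., via the complex inverse arccos). With ζ = −z this gives z = ζ/(-1). Then -2·cos(−z) takes every value in -2·ℂ = ℂ, and adding 4 is a bijection of ℂ. So f is surjective and omits no value. (Note: only on the real line is cos bounded by [−1, 1].)

Omitted value: no value.


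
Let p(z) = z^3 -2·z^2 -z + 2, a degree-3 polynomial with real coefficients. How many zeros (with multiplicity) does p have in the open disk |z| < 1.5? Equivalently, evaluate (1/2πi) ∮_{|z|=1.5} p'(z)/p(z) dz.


The zeros of p are: 2, -1, 1.
Their magnitudes are: 2, 1, 1.
Zeros with |z| < R = 1.5: -1, 1.
Count = 2.
By the argument principle, (1/2πi) ∮_{|z|=R} p'(z)/p(z) dz equals exactly this count.

Number of zeros inside |z| < 1.5: 2.


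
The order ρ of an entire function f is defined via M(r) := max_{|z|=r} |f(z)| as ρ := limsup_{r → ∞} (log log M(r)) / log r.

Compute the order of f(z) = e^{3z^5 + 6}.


|e^{3z^5 + 6}| = e^{Re(3·z^5) + 6} ≤ e^{3|z|^5 + 6} = e^{3r^5 + 6} on |z| = r, so ρ ≤ 5. Choosing z on |z|=r so that 3·z^5 is real positive (always possible by picking arg z appropriately) gives |f(z)| = e^{3r^5 + 6}, matching the bound. The additive constant 6 does not affect log log M(r) ~ 5·log r. Hence ρ = 5.
Therefore ρ = 5.

Order ρ = 5.


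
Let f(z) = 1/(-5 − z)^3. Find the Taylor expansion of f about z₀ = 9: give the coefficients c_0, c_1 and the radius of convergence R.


Let w = z − z₀, so z = z₀ + w.
Then -5 − z = -5 − (z₀ + w) = (-5 − z₀) − w = -14 − w.
f(z) = 1/(-14 − w)^3 = (1/(-14)^3) · (1 − w/(-14))^{−3}.
By the binomial series (1−u)^{−3} = Σ_{n≥0} C(n+2, 2) u^n for |u|<1, with u = w/(-14):
  c_n = C(n+2, 2) / (-14)^(n+3).
  c_0 = 1/(-14)^3 = -1/2744.
  c_1 = 3/(-14)^4 = 3/38416.
The series is valid for |w/d| < 1, i.e. |z − z₀| < |d|.
Radius of convergence: R = |-5 − z₀| = |-14| = 14 (distance from z₀ to the singularity z = -5).

c_0 = -1/2744, c_1 = 3/38416; R = 14.


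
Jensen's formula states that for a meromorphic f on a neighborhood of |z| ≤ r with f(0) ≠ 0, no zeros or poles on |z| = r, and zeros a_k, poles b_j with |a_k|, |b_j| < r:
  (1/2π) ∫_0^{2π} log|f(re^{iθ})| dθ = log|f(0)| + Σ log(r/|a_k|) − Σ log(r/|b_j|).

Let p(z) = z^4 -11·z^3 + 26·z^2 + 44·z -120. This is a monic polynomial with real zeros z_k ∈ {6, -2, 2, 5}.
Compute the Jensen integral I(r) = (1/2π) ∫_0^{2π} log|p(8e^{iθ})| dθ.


Zeros: -2, 2, 5, 6; r = 8.
Inside |z| < r: -2, 2, 5, 6. Outside (|z| ≥ r): ∅.
p(0) = -120, so log|p(0)| = log(120) = 4.7875.
Apply Jensen: I(r) = log|p(0)| + Σ_k log(r/|z_k|), summed over zeros inside |z| < r.
  log(r/|z_k|) for z_k = 6: log(8/6) = 0.2877
  log(r/|z_k|) for z_k = -2: log(8/2) = 1.3863
  log(r/|z_k|) for z_k = 2: log(8/2) = 1.3863
  log(r/|z_k|) for z_k = 5: log(8/5) = 0.4700
Sum over inside zeros: 3.5303.
I(r) = log|p(0)| + (inside sum) = 4.7875 + 3.5303 = 8.3178.
Closed form (all zeros inside, monic): I(r) = n·log(r) = 4·log(8) = 8.3178. ✓

I(r) ≈ 8.3178.


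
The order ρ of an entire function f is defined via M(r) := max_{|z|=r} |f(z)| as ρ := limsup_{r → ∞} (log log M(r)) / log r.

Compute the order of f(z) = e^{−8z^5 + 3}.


|e^{−8z^5 + 3}| = e^{Re(-8·z^5) + 3} ≤ e^{8|z|^5 + 3} = e^{8r^5 + 3} on |z| = r, so ρ ≤ 5. Choosing z on |z|=r so that -8·z^5 is real positive (always possible by picking arg z appropriately) gives |f(z)| = e^{8r^5 + 3}, matching the bound. The additive constant 3 does not affect log log M(r) ~ 5·log r. Hence ρ = 5.
Therefore ρ = 5.

Order ρ = 5.


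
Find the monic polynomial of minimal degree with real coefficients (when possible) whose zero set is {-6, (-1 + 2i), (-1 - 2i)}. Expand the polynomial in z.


The polynomial is p(z) = ∏_{α ∈ S} (z − α), where S = {-6, (-1 + 2i), (-1 - 2i)}.
Expanding the product yields: p(z) = z^3 + 8·z^2 + 17·z + 30.
Note conjugate pairs combine to real quadratics: (z − (-1+2i))(z − (-1−2i)) = z² + 2z + 5.
The resulting polynomial has degree 3 and real coefficients as required.

p(z) = z^3 + 8·z^2 + 17·z + 30.


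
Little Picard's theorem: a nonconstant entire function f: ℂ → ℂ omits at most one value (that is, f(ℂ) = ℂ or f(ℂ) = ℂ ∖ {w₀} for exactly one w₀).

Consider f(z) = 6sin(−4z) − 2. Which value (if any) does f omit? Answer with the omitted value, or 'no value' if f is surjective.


Little Picard bounds the complement of f(ℂ) to at most one point.
sin is entire and surjective onto ℂ: for every w ∈ ℂ, sin(ζ) = w has a solution ζ ∈ ℂ (e.g., via the complex inverse arcsin). With ζ = −4z this gives z = ζ/(-4). Then 6·sin(−4z) takes every value in 6·ℂ = ℂ, and adding -2 is a bijection of ℂ. So f is surjective and omits no value. (Note: only on the real line is sin bounded by [−1, 1].)

Omitted value: no value.


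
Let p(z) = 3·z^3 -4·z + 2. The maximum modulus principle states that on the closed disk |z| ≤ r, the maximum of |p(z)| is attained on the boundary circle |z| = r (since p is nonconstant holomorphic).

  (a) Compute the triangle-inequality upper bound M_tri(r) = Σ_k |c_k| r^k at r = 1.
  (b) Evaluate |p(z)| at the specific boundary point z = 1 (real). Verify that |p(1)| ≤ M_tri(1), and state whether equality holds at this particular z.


Coefficients: c_0 = 2, c_1 = -4, c_2 = 0, c_3 = 3. Radius r = 1.
Part (a). Triangle bound: M_tri(r) = Σ_k |c_k| r^k
  = |2|·1^0 + |-4|·1^1 + |0|·1^2 + |3|·1^3
  = 2 + 4 + 0 + 3 = 9.
This bounds M(r) := max_{|z|=r} |p(z)| from above; equality holds iff all terms c_k z^k can be made to align in phase at a single z on |z|=r.
Part (b). At z = 1 (real, on the circle |z| = r):
  p(1) = (2)·1^0 + (-4)·1^1 + (0)·1^2 + (3)·1^3 = 1.
  |p(1)| = 1.
Check: |p(1)| = 1 ≤ 9 = M_tri(1). ✓ Equality does not hold at z = 1 (the coefficients have mixed signs, so the terms do not all align in phase there).

M_tri(1) = 9; |p(1)| = 1; equality at z=1: no.


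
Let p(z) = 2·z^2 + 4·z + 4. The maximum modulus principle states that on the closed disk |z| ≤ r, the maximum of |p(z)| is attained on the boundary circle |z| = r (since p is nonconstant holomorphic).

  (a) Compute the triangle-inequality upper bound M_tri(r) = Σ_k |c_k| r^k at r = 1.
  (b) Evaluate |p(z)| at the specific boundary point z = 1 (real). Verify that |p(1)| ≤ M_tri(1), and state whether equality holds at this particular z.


Coefficients: c_0 = 4, c_1 = 4, c_2 = 2. Radius r = 1.
Part (a). Triangle bound: M_tri(r) = Σ_k |c_k| r^k
  = |4|·1^0 + |4|·1^1 + |2|·1^2
  = 4 + 4 + 2 = 10.
This bounds M(r) := max_{|z|=r} |p(z)| from above; equality holds iff all terms c_k z^k can be made to align in phase at a single z on |z|=r.
Part (b). At z = 1 (real, on the circle |z| = r):
  p(1) = (4)·1^0 + (4)·1^1 + (2)·1^2 = 10.
  |p(1)| = 10.
Since all nonzero coefficients share the same sign, |p(1)| = 10 = M_tri(1); the triangle bound is attained at z = 1, so in fact M(r) = 10.

M_tri(1) = 10; |p(1)| = 10; equality at z=1: yes.


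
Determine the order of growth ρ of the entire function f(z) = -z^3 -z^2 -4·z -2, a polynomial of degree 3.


|f(z)| ≤ Σ|c_k|·r^k = O(r^3) as r → ∞. Polynomial growth is O(e^{r^ε}) for every ε > 0 (since r^3/e^{r^ε} → 0), so ρ ≤ ε for all ε > 0, i.e. ρ = 0. Every nonconstant polynomial has order 0.
Therefore ρ = 0.

Order ρ = 0.


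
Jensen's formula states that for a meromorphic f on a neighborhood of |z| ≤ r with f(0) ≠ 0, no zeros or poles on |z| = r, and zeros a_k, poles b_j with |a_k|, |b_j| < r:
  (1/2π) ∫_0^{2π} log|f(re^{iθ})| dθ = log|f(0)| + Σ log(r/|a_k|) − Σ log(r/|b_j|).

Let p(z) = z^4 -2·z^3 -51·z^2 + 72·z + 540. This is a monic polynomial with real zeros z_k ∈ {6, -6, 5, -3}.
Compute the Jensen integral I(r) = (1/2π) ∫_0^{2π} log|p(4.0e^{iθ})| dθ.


Zeros: -6, -3, 5, 6; r = 4.0.
Inside |z| < r: -3. Outside (|z| ≥ r): -6, 5, 6.
p(0) = 540, so log|p(0)| = log(540) = 6.2916.
Apply Jensen: I(r) = log|p(0)| + Σ_k log(r/|z_k|), summed over zeros inside |z| < r.
  log(r/|z_k|) for z_k = -3: log(4.0/3) = 0.2877
  Outside zeros (-6, 5, 6) contribute nothing to the Jensen sum.
Sum over inside zeros: 0.2877.
I(r) = log|p(0)| + (inside sum) = 6.2916 + 0.2877 = 6.5793.
Note: since some zeros are outside |z| ≤ r, the simplified n·log(r) form does NOT apply — only the inside zeros contribute.

I(r) ≈ 6.5793.


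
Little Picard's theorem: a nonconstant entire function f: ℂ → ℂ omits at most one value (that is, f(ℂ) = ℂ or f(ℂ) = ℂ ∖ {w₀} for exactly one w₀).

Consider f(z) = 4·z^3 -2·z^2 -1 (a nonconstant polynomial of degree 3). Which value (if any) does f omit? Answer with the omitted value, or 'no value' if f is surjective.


Little Picard bounds the complement of f(ℂ) to at most one point.
For every w ∈ ℂ, the equation p(z) − w = 0 is a nonconstant polynomial in z and hence has at least one root by the fundamental theorem of algebra. So p is surjective onto ℂ, omitting no value.

Omitted value: no value.


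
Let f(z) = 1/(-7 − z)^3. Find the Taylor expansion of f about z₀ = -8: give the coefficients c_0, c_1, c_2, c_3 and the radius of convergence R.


Let w = z − z₀, so z = z₀ + w.
Then -7 − z = -7 − (z₀ + w) = (-7 − z₀) − w = 1 − w.
f(z) = 1/(1 − w)^3 = (1/(1)^3) · (1 − w/(1))^{−3}.
By the binomial series (1−u)^{−3} = Σ_{n≥0} C(n+2, 2) u^n for |u|<1, with u = w/(1):
  c_n = C(n+2, 2) / (1)^(n+3).
  c_0 = 1/(1)^3 = 1.
  c_1 = 3/(1)^4 = 3.
  c_2 = 6/(1)^5 = 6.
  c_3 = 10/(1)^6 = 10.
The series is valid for |w/d| < 1, i.e. |z − z₀| < |d|.
Radius of convergence: R = |-7 − z₀| = |1| = 1 (distance from z₀ to the singularity z = -7).

c_0 = 1, c_1 = 3, c_2 = 6, c_3 = 10; R = 1.


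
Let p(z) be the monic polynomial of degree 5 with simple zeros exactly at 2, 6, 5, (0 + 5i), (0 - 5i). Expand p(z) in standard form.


The polynomial is p(z) = ∏_{α ∈ S} (z − α), where S = {2, 6, 5, (0 + 5i), (0 - 5i)}.
Expanding the product yields: p(z) = z^5 -13·z^4 + 77·z^3 -385·z^2 + 1300·z -1500.
Note conjugate pairs combine to real quadratics: (z − (0+5i))(z − (0−5i)) = z² + 25.
The resulting polynomial has degree 5 and real coefficients as required.

p(z) = z^5 -13·z^4 + 77·z^3 -385·z^2 + 1300·z -1500.


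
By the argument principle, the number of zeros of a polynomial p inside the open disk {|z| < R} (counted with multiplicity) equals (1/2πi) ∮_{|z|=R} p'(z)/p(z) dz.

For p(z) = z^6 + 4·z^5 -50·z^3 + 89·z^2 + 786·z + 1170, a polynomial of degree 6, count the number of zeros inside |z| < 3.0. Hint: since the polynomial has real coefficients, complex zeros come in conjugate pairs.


The zeros of p are: (-3 + 3i), (-3 - 3i), (3 + 2i), (3 - 2i), (-2 + 1i), (-2 - 1i).
Their magnitudes are: 4.243, 4.243, 3.606, 3.606, 2.236, 2.236.
Zeros with |z| < R = 3.0: (-2 + 1i), (-2 - 1i).
Count = 2.
By the argument principle, (1/2πi) ∮_{|z|=R} p'(z)/p(z) dz equals exactly this count.

Number of zeros inside |z| < 3.0: 2.


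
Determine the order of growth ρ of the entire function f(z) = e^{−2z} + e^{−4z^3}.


Each summand is entire of order 1 and 3 respectively (as in the single-exponential case). The order of a sum is at most the max of the orders, so ρ ≤ 3. For the lower bound: on |z|=r choose arg z so that -4z^3 is real positive; then |e^{-4z^3}| = e^{4r^3} while |e^{-2z}| ≤ e^{2r^1} = o(e^{4r^3}). So |f| ≥ e^{4r^3}(1 − o(1)) and ρ ≥ 3. Hence ρ = max(1, 3) = 3.
Therefore ρ = 3.

Order ρ = 3.


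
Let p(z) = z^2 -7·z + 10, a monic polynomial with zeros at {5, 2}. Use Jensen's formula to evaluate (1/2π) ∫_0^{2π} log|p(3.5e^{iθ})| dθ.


Zeros: 2, 5; r = 3.5.
Inside |z| < r: 2. Outside (|z| ≥ r): 5.
p(0) = 10, so log|p(0)| = log(10) = 2.3026.
Apply Jensen: I(r) = log|p(0)| + Σ_k log(r/|z_k|), summed over zeros inside |z| < r.
  log(r/|z_k|) for z_k = 2: log(3.5/2) = 0.5596
  Outside zeros (5) contribute nothing to the Jensen sum.
Sum over inside zeros: 0.5596.
I(r) = log|p(0)| + (inside sum) = 2.3026 + 0.5596 = 2.8622.
Note: since some zeros are outside |z| ≤ r, the simplified n·log(r) form does NOT apply — only the inside zeros contribute.

I(r) ≈ 2.8622.


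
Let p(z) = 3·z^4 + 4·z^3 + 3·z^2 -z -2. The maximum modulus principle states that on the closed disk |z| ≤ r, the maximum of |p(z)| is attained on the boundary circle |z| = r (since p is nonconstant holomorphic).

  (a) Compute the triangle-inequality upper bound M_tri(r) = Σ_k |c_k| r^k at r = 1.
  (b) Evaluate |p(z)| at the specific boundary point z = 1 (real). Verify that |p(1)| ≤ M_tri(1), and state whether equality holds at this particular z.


Coefficients: c_0 = -2, c_1 = -1, c_2 = 3, c_3 = 4, c_4 = 3. Radius r = 1.
Part (a). Triangle bound: M_tri(r) = Σ_k |c_k| r^k
  = |-2|·1^0 + |-1|·1^1 + |3|·1^2 + |4|·1^3 + |3|·1^4
  = 2 + 1 + 3 + 4 + 3 = 13.
This bounds M(r) := max_{|z|=r} |p(z)| from above; equality holds iff all terms c_k z^k can be made to align in phase at a single z on |z|=r.
Part (b). At z = 1 (real, on the circle |z| = r):
  p(1) = (-2)·1^0 + (-1)·1^1 + (3)·1^2 + (4)·1^3 + (3)·1^4 = 7.
  |p(1)| = 7.
Check: |p(1)| = 7 ≤ 13 = M_tri(1). ✓ Equality does not hold at z = 1 (the coefficients have mixed signs, so the terms do not all align in phase there).

M_tri(1) = 13; |p(1)| = 7; equality at z=1: no.


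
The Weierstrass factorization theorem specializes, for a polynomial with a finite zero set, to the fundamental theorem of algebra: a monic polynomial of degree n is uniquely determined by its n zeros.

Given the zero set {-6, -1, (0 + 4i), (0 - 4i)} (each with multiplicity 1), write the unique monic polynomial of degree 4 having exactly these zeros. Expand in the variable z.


The polynomial is p(z) = ∏_{α ∈ S} (z − α), where S = {-6, -1, (0 + 4i), (0 - 4i)}.
Expanding the product yields: p(z) = z^4 + 7·z^3 + 22·z^2 + 112·z + 96.
Note conjugate pairs combine to real quadratics: (z − (0+4i))(z − (0−4i)) = z² + 16.
The resulting polynomial has degree 4 and real coefficients as required.

p(z) = z^4 + 7·z^3 + 22·z^2 + 112·z + 96.


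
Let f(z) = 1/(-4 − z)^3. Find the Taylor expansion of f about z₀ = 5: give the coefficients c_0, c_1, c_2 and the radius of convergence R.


Let w = z − z₀, so z = z₀ + w.
Then -4 − z = -4 − (z₀ + w) = (-4 − z₀) − w = -9 − w.
f(z) = 1/(-9 − w)^3 = (1/(-9)^3) · (1 − w/(-9))^{−3}.
By the binomial series (1−u)^{−3} = Σ_{n≥0} C(n+2, 2) u^n for |u|<1, with u = w/(-9):
  c_n = C(n+2, 2) / (-9)^(n+3).
  c_0 = 1/(-9)^3 = -1/729.
  c_1 = 3/(-9)^4 = 1/2187.
  c_2 = 6/(-9)^5 = -2/19683.
The series is valid for |w/d| < 1, i.e. |z − z₀| < |d|.
Radius of convergence: R = |-4 − z₀| = |-9| = 9 (distance from z₀ to the singularity z = -4).

c_0 = -1/729, c_1 = 1/2187, c_2 = -2/19683; R = 9.


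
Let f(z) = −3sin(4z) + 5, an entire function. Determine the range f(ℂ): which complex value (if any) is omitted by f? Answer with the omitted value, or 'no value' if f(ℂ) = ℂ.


Little Picard bounds the complement of f(ℂ) to at most one point.
sin is entire and surjective onto ℂ: for every w ∈ ℂ, sin(ζ) = w has a solution ζ ∈ ℂ (e.g., via the complex inverse arcsin). With ζ = 4z this gives z = ζ/(4). Then -3·sin(4z) takes every value in -3·ℂ = ℂ, and adding 5 is a bijection of ℂ. So f is surjective and omits no value. (Note: only on the real line is sin bounded by [−1, 1].)

Omitted value: no value.


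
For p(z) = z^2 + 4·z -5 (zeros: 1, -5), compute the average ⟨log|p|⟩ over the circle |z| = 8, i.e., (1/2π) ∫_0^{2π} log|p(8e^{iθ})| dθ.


Zeros: -5, 1; r = 8.
Inside |z| < r: -5, 1. Outside (|z| ≥ r): ∅.
p(0) = -5, so log|p(0)| = log(5) = 1.6094.
Apply Jensen: I(r) = log|p(0)| + Σ_k log(r/|z_k|), summed over zeros inside |z| < r.
  log(r/|z_k|) for z_k = 1: log(8/1) = 2.0794
  log(r/|z_k|) for z_k = -5: log(8/5) = 0.4700
Sum over inside zeros: 2.5494.
I(r) = log|p(0)| + (inside sum) = 1.6094 + 2.5494 = 4.1589.
Closed form (all zeros inside, monic): I(r) = n·log(r) = 2·log(8) = 4.1589. ✓

I(r) ≈ 4.1589.


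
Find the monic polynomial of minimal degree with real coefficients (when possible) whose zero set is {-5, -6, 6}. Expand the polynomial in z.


The polynomial is p(z) = ∏_{α ∈ S} (z − α), where S = {-5, -6, 6}.
Expanding the product yields: p(z) = z^3 + 5·z^2 -36·z -180.
The resulting polynomial has degree 3 and real coefficients as required.

p(z) = z^3 + 5·z^2 -36·z -180.
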